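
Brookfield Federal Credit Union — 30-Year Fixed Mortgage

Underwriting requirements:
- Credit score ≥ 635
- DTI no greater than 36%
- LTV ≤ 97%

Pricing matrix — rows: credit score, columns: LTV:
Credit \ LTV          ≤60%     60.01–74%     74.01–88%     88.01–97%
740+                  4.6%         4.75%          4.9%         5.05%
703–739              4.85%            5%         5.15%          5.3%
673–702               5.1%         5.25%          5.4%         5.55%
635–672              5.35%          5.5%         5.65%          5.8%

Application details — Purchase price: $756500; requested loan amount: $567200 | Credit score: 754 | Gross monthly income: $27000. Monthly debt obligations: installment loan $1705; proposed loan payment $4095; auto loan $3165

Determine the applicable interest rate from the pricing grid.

Credit score 754 ≥ 635; Total monthly debts = (1,705 + 4,095 + 3,165) = 8,965. Debt-to-income = 8,965/27,000 = 33.2% — meets 36% limit
LTV = 567,200/756,500 = 75% ≤ 97%
Credit 754 → row 740+; LTV 75% → column 74.01–88%. Grid cell → 4.9%.

4.9%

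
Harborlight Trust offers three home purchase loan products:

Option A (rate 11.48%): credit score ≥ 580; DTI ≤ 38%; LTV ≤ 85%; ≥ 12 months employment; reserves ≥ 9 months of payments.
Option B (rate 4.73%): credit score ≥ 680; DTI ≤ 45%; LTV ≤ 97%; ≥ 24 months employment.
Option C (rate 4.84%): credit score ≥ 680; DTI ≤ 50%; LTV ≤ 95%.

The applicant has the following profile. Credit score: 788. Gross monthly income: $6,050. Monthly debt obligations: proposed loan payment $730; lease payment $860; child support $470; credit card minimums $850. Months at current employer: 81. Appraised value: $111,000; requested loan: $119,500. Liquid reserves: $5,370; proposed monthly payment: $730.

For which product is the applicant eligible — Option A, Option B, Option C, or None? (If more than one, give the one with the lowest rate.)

None

Total debts = (730 + 860 + 470 + 850) = 2,910; DTI = 2,910/6,050 = 48.1%.
LTV = 119,500/111,000 = 107.7%.
Reserves = 5,370/730 = 7.4 months.
Option A: score 788 ≥ 580; DTI 48.1% > 38%; LTV 107.7% > 85%; employment 81 ≥ 12 mo; reserves 7.4 < 9 mo → does not qualify.
Option B: score 788 ≥ 680; DTI 48.1% > 45%; LTV 107.7% > 97%; employment 81 ≥ 24 mo → does not qualify.
Option C: score 788 ≥ 680; DTI 48.1% ≤ 50%; LTV 107.7% > 95% → does not qualify.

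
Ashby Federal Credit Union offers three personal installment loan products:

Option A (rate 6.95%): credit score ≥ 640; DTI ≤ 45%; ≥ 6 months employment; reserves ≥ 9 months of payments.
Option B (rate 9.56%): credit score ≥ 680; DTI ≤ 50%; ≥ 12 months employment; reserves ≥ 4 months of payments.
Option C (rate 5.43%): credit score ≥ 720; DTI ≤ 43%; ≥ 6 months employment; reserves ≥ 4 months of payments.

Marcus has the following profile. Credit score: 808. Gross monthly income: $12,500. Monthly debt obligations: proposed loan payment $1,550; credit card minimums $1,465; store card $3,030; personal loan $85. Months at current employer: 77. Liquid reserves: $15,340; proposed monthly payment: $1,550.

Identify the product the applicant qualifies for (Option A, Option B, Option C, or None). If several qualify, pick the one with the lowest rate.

Total debts = (1,550 + 1,465 + 3,030 + 85) = 6,130; DTI = 6,130/12,500 = 49%.
Reserves = 15,340/1,550 = 9.9 months.
Option A: score 808 ≥ 640; DTI 49% > 45%; employment 77 ≥ 6 mo; reserves 9.9 ≥ 9 mo → does not qualify.
Option B: score 808 ≥ 680; DTI 49% ≤ 50%; employment 77 ≥ 12 mo; reserves 9.9 ≥ 4 mo → qualifies.
Option C: score 808 ≥ 720; DTI 49% > 43%; employment 77 ≥ 6 mo; reserves 9.9 ≥ 4 mo → does not qualify.

Option B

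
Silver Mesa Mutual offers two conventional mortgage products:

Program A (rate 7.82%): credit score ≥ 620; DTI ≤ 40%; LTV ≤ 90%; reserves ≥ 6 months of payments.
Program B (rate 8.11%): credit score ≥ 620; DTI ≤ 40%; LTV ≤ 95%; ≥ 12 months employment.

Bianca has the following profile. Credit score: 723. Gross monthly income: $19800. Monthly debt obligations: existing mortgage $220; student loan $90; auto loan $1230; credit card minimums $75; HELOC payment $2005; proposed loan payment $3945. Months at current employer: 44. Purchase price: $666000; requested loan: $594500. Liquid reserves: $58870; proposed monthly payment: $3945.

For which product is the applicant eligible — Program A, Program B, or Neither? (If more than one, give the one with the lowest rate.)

Total debts = (220 + 90 + 1,230 + 75 + 2,005 + 3,945) = 7,565; DTI = 7,565/19,800 = 38.2%.
LTV = 594,500/666,000 = 89.3%.
Reserves = 58,870/3,945 = 14.9 months.
Program A: score 723 ≥ 620; DTI 38.2% ≤ 40%; LTV 89.3% ≤ 90%; reserves 14.9 ≥ 6 mo → qualifies.
Program B: score 723 ≥ 620; DTI 38.2% ≤ 40%; LTV 89.3% ≤ 95%; employment 44 ≥ 12 mo → qualifies.
Qualifying: Program A, Program B. Lowest rate is 7.82% → Program A.

Program A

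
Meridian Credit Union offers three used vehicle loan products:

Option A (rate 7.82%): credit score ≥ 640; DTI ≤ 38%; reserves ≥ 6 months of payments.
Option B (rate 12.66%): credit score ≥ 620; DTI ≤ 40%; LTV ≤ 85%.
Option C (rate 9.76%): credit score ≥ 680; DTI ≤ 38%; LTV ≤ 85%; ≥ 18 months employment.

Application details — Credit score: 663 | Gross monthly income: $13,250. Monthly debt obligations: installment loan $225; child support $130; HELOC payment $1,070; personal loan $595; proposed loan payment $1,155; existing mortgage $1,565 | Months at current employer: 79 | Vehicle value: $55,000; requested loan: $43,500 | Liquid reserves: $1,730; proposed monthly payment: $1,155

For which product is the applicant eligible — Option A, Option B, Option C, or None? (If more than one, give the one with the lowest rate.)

Option B

Total debts = (225 + 130 + 1,070 + 595 + 1,155 + 1,565) = 4,740; DTI = 4,740/13,250 = 35.8%.
LTV = 43,500/55,000 = 79.1%.
Reserves = 1,730/1,155 = 1.5 months.
Option A: score 663 ≥ 640; DTI 35.8% ≤ 38%; reserves 1.5 < 6 mo → does not qualify.
Option B: score 663 ≥ 620; DTI 35.8% ≤ 40%; LTV 79.1% ≤ 85% → qualifies.
Option C: score 663 < 680; DTI 35.8% ≤ 38%; LTV 79.1% ≤ 85%; employment 79 ≥ 18 mo → does not qualify.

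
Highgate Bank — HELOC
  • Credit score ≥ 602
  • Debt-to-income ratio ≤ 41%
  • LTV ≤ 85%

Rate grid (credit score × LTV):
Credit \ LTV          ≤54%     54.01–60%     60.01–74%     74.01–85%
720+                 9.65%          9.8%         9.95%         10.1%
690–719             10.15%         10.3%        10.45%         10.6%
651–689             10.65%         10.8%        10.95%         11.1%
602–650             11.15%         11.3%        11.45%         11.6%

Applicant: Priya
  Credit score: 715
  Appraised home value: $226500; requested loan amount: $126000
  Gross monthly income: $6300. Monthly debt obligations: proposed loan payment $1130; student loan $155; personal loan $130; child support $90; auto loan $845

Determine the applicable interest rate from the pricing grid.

Credit score 715 ≥ 602; Total monthly debts = (1,130 + 155 + 130 + 90 + 845) = 2,350. Debt-to-income = 2,350/6,300 = 37.3% — meets 41% limit
LTV = 126,000/226,500 = 55.6% ≤ 85%
Row: 715 falls in 690–719. Column: 55.6% falls in 54.01–60%. Rate = 10.3%.

10.3%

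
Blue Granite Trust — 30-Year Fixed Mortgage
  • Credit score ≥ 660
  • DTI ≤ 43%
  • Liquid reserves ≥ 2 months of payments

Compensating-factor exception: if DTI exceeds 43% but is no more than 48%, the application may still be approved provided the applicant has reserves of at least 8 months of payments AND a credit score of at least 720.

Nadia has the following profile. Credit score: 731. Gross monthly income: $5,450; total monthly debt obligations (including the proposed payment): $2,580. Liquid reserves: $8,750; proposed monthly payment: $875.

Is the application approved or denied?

Credit score 731 ≥ 660 (meets base)
DTI: 2,580 ÷ 5,450 = 47.3%, over the 43% base limit.
Reserves: 8,750 ÷ 875 = 10.0 months (meets 2-month minimum)
47.3% falls in the override range (43%–48%), so the compensating-factor test applies.
Override check — reserves: 10.0 mo (ok); score: 731 (ok).
Both compensating conditions met → exception applies.

Approved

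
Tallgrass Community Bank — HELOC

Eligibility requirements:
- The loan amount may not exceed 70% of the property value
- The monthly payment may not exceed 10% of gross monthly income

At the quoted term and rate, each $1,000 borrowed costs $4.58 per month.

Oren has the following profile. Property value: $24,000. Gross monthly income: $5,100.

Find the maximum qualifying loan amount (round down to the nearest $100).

Payment cap: 10% × $5,100 = $510/month.
At $4.58 per $1,000, that supports 510/4.58 × 1,000 ≈ $111,353 → $111,300.
LTV cap: 70% × $24,000 = $16,800 → $16,800.
Binding constraint: loan-to-value.

$16,800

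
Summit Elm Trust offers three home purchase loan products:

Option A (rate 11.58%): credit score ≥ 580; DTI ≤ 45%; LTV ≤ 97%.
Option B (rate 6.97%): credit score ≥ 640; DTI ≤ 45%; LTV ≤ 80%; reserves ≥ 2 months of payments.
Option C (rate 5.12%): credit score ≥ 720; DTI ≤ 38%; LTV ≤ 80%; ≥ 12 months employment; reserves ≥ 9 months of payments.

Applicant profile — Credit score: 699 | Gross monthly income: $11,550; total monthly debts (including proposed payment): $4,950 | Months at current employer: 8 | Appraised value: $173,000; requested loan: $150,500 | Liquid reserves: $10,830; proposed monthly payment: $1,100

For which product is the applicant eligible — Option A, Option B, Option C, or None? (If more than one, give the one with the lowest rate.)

Option A

DTI = 4,950/11,550 = 42.9%.
LTV = 150,500/173,000 = 87%.
Reserves = 10,830/1,100 = 9.8 months.
Option A: score 699 ≥ 580; DTI 42.9% ≤ 45%; LTV 87% ≤ 97% → qualifies.
Option B: score 699 ≥ 640; DTI 42.9% ≤ 45%; LTV 87% > 80%; reserves 9.8 ≥ 2 mo → does not qualify.
Option C: score 699 < 720; DTI 42.9% > 38%; LTV 87% > 80%; employment 8 < 12 mo; reserves 9.8 ≥ 9 mo → does not qualify.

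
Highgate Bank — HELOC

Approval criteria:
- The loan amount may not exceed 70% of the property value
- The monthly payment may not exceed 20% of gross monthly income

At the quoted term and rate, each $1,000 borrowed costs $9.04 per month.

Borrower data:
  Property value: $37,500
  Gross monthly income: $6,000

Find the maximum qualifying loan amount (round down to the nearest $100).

$26,200

Payment cap: 20% × $6,000 = $1,200/month.
At $9.04 per $1,000, that supports 1,200/9.04 × 1,000 ≈ $132,743 → $132,700.
LTV cap: 70% × $37,500 = $26,250 → $26,200.
Binding constraint: loan-to-value.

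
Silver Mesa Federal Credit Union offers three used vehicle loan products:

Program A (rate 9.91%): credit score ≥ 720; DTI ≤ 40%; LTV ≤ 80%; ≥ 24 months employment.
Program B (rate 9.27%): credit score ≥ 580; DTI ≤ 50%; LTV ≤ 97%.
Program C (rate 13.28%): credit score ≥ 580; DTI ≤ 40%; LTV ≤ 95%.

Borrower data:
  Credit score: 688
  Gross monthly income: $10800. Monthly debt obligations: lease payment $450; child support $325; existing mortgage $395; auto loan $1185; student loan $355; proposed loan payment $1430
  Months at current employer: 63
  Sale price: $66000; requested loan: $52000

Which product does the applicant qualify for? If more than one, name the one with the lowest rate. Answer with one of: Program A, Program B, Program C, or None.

Total debts = (450 + 325 + 395 + 1,185 + 355 + 1,430) = 4,140; DTI = 4,140/10,800 = 38.3%.
LTV = 52,000/66,000 = 78.8%.
Program A: score 688 < 720; DTI 38.3% ≤ 40%; LTV 78.8% ≤ 80%; employment 63 ≥ 24 mo → does not qualify.
Program B: score 688 ≥ 580; DTI 38.3% ≤ 50%; LTV 78.8% ≤ 97% → qualifies.
Program C: score 688 ≥ 580; DTI 38.3% ≤ 40%; LTV 78.8% ≤ 95% → qualifies.
Qualifying: Program B, Program C. Lowest rate is 9.27% → Program B.

Program B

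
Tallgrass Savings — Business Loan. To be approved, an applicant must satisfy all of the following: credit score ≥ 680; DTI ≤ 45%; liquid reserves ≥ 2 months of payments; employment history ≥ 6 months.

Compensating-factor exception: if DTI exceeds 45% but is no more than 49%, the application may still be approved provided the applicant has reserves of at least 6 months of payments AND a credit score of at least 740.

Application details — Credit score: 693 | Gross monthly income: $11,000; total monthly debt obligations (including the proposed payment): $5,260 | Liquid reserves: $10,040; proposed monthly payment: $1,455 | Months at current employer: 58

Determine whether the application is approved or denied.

Credit score 693 ≥ 680 (meets base)
DTI = 5,260/11,000 = 47.8% > 45% — standard DTI limit exceeded.
Reserves = 10,040/1,455 = 6.9 months ≥ 2
Employment 58 ≥ 6 months
DTI 47.8% is within the 45%–49% exception band; checking compensating factors.
Reserves 6.9 ≥ 6 months; credit score 693 < 740.
Override conditions not both satisfied; exception does not apply.

Denied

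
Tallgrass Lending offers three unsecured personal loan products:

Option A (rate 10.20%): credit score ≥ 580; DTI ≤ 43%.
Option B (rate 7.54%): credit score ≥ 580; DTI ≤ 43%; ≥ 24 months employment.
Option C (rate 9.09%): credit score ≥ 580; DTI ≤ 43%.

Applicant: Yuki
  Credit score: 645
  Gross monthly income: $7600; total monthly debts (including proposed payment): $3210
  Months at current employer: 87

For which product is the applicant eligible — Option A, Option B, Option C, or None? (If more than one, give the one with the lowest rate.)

DTI = 3,210/7,600 = 42.2%.
Option A: score 645 ≥ 580; DTI 42.2% ≤ 43% → qualifies.
Option B: score 645 ≥ 580; DTI 42.2% ≤ 43%; employment 87 ≥ 24 mo → qualifies.
Option C: score 645 ≥ 580; DTI 42.2% ≤ 43% → qualifies.
Qualifying: Option A, Option B, Option C. Lowest rate is 7.54% → Option B.

Option B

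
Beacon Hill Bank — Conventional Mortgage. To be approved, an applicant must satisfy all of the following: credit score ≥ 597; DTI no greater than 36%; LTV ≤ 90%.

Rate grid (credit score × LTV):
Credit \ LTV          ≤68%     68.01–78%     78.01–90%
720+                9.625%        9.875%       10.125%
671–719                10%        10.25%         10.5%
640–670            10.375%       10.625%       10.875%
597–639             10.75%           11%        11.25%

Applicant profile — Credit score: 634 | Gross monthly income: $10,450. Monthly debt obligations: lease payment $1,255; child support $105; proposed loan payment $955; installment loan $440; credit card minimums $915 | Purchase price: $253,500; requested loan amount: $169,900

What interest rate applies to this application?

Credit score 634 ≥ 597; Total monthly debts = (1,255 + 105 + 955 + 440 + 915) = 3,670. Debt-to-income = 3,670/10,450 = 35.1% — meets 36% limit
Loan-to-value = 169,900/253,500 = 67% — pass (90% max)
Credit 634 → row 597–639; LTV 67% → column ≤68%. Grid cell → 10.75%.

10.75%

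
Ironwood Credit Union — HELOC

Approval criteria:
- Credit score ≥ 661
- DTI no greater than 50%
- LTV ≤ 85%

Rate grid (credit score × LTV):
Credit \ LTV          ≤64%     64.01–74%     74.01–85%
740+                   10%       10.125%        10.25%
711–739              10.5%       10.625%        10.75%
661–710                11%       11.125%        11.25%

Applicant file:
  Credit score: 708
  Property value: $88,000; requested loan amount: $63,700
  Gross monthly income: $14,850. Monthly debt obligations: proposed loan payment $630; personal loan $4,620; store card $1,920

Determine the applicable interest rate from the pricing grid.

11.125%

Credit score 708 ≥ 661; Total monthly debts = (630 + 4,620 + 1,920) = 7,170. DTI = 7,170/14,850 = 48.3% ≤ 50%
LTV = 63,700/88,000 = 72.4% ≤ 85%
Row: 708 falls in 661–710. Column: 72.4% falls in 64.01–74%. Rate = 11.125%.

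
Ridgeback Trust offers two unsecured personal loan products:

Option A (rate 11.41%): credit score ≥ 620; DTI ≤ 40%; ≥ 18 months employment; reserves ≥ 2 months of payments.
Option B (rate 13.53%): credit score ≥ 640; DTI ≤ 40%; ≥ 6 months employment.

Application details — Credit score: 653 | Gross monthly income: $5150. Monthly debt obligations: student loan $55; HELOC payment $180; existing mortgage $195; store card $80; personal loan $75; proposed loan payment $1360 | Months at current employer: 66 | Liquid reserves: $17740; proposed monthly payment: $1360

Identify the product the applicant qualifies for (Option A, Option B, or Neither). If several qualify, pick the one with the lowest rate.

Option A

Total debts = (55 + 180 + 195 + 80 + 75 + 1,360) = 1,945; DTI = 1,945/5,150 = 37.8%.
Reserves = 17,740/1,360 = 13.0 months.
Option A: score 653 ≥ 620; DTI 37.8% ≤ 40%; employment 66 ≥ 18 mo; reserves 13.0 ≥ 2 mo → qualifies.
Option B: score 653 ≥ 640; DTI 37.8% ≤ 40%; employment 66 ≥ 6 mo → qualifies.
Qualifying: Option A, Option B. Lowest rate is 11.41% → Option A.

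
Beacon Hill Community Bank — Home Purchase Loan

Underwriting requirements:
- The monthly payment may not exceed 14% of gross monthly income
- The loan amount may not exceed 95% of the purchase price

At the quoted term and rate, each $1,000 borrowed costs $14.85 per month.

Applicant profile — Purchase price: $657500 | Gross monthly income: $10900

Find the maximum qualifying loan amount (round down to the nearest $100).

Payment cap: 14% × $10,900 = $1,526/month.
At $14.85 per $1,000, that supports 1,526/14.85 × 1,000 ≈ $102,760 → $102,700.
LTV cap: 95% × $657,500 = $624,625 → $624,600.
Binding constraint: payment-to-income.

$102,700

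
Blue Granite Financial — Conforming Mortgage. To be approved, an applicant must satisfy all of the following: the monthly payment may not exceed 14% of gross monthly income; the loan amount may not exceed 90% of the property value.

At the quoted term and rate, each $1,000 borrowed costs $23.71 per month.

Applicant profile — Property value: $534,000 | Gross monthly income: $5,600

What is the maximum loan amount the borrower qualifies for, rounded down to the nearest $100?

Payment cap: 14% × $5,600 = $784/month.
At $23.71 per $1,000, that supports 784/23.71 × 1,000 ≈ $33,066 → $33,000.
LTV cap: 90% × $534,000 = $480,600 → $480,600.
Binding constraint: payment-to-income.

$33,000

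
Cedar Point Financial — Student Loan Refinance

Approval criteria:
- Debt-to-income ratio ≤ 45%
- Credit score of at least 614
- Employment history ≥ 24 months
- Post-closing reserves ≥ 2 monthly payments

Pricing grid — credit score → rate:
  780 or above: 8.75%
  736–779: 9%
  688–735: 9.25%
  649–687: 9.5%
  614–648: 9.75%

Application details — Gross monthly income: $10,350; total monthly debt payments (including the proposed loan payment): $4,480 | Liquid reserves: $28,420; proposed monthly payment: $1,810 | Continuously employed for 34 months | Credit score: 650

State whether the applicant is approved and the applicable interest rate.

Approved at 9.5%

Credit score 650 ≥ 614 (meets minimum)
DTI: 4,480 ÷ 10,350 = 43.3%, within the 45% cap
Employment 34 ≥ 24 months
Reserves: 28,420 ÷ 1,810 = 15.7 months (meets 2-month minimum)
All requirements met. Score 650 falls in the 649–687 tier → 9.5%.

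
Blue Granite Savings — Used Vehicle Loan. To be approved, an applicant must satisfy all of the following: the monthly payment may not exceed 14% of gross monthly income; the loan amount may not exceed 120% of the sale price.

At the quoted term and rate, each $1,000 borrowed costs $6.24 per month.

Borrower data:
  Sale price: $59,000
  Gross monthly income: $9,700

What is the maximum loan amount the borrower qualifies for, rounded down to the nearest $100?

$70,800

Payment cap: 14% × $9,700 = $1,358/month.
At $6.24 per $1,000, that supports 1,358/6.24 × 1,000 ≈ $217,628 → $217,600.
LTV cap: 120% × $59,000 = $70,800 → $70,800.
Binding constraint: loan-to-value.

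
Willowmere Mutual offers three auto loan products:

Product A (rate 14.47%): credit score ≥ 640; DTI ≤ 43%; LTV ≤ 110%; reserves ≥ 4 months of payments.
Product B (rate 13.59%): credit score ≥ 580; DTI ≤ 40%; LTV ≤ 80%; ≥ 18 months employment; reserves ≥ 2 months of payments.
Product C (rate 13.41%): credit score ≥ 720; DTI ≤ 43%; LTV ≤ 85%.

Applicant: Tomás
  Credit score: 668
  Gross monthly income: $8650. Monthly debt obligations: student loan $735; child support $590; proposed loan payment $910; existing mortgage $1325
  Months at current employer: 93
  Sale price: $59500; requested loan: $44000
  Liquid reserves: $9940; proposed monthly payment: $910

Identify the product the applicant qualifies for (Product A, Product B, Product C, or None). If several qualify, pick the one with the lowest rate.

Total debts = (735 + 590 + 910 + 1,325) = 3,560; DTI = 3,560/8,650 = 41.2%.
LTV = 44,000/59,500 = 73.9%.
Reserves = 9,940/910 = 10.9 months.
Product A: score 668 ≥ 640; DTI 41.2% ≤ 43%; LTV 73.9% ≤ 110%; reserves 10.9 ≥ 4 mo → qualifies.
Product B: score 668 ≥ 580; DTI 41.2% > 40%; LTV 73.9% ≤ 80%; employment 93 ≥ 18 mo; reserves 10.9 ≥ 2 mo → does not qualify.
Product C: score 668 < 720; DTI 41.2% ≤ 43%; LTV 73.9% ≤ 85% → does not qualify.

Product A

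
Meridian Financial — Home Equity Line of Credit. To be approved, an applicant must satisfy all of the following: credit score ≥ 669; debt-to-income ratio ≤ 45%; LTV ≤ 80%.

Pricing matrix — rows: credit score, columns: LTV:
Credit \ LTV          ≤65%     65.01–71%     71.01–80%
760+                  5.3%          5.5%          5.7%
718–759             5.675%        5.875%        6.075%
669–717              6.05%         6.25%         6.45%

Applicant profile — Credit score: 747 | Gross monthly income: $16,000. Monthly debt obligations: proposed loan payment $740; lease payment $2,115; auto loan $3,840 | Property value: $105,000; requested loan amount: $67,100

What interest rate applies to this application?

5.675%

Credit score 747 ≥ 669; Total monthly debts = (740 + 2,115 + 3,840) = 6,695. DTI: 6,695 ÷ 16,000 = 41.8%, within the 45% cap
LTV = 67,100/105,000 = 63.9% ≤ 80%
Credit 747 → row 718–759; LTV 63.9% → column ≤65%. Grid cell → 5.675%.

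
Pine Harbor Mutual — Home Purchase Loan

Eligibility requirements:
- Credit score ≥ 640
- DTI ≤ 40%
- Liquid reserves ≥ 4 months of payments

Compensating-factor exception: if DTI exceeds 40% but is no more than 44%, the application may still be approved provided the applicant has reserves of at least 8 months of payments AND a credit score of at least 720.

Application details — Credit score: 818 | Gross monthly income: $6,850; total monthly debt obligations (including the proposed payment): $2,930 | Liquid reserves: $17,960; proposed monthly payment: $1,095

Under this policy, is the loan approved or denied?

Approved

Credit score 818 ≥ 640 (meets base)
DTI = 2,930/6,850 = 42.8% > 40% — standard DTI limit exceeded.
Reserves = 17,960/1,095 = 16.4 months ≥ 4
DTI 42.8% is within the 40%–44% exception band; checking compensating factors.
Reserves 16.4 ≥ 8 months; credit score 818 ≥ 720.
Both override conditions satisfied; DTI exception granted.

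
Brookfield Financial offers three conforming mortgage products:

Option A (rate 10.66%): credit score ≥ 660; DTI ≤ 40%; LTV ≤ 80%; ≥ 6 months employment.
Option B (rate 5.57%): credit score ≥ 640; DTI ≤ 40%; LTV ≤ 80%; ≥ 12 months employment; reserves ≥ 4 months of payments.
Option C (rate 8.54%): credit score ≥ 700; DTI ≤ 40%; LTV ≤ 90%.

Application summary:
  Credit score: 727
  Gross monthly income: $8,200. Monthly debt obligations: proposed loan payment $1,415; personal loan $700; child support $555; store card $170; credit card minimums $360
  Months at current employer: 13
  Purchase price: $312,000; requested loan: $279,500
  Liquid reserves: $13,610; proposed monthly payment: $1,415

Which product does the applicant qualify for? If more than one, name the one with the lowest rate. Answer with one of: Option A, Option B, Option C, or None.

Total debts = (1,415 + 700 + 555 + 170 + 360) = 3,200; DTI = 3,200/8,200 = 39%.
LTV = 279,500/312,000 = 89.6%.
Reserves = 13,610/1,415 = 9.6 months.
Option A: score 727 ≥ 660; DTI 39% ≤ 40%; LTV 89.6% > 80%; employment 13 ≥ 6 mo → does not qualify.
Option B: score 727 ≥ 640; DTI 39% ≤ 40%; LTV 89.6% > 80%; employment 13 ≥ 12 mo; reserves 9.6 ≥ 4 mo → does not qualify.
Option C: score 727 ≥ 700; DTI 39% ≤ 40%; LTV 89.6% ≤ 90% → qualifies.

Option C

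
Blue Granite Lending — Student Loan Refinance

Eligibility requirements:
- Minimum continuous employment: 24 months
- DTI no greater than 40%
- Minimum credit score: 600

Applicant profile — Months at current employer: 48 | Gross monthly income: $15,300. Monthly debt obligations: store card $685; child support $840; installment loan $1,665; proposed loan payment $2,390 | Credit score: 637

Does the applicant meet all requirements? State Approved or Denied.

Employment 48 ≥ 24 months
Total monthly debts = (685 + 840 + 1,665 + 2,390) = 5,580. Debt-to-income = 5,580/15,300 = 36.5% — meets 40% limit
Credit score 637 ≥ 600 (meets)
All criteria satisfied.

Approved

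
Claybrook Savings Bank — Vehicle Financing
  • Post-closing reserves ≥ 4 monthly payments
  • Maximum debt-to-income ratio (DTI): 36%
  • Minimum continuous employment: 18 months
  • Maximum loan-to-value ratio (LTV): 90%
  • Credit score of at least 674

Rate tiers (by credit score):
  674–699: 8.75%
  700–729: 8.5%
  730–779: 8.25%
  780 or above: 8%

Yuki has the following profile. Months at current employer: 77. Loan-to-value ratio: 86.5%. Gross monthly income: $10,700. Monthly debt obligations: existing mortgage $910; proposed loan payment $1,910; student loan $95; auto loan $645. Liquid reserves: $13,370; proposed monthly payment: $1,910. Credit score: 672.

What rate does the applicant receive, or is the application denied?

Credit score 672 < 674 (below minimum)
Total monthly debts = (910 + 1,910 + 95 + 645) = 3,560. DTI = 3,560/10,700 = 33.3% ≤ 36%
LTV 86.5% ≤ 90%
Liquid reserves cover 13,370/1,910 = 7.0 months — ≥ 4 required
Employment 77 ≥ 18 months
Not all requirements met → denied.

Denied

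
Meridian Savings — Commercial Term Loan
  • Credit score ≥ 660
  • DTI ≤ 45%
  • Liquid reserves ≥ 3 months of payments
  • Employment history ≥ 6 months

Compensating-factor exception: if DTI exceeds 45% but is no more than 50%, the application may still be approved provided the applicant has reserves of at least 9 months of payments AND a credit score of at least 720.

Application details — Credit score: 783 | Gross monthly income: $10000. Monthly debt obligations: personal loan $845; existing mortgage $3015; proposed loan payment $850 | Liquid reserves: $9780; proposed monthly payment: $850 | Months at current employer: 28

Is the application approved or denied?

Approved

Credit score 783 ≥ 660 (meets base)
Total debts = (845 + 3,015 + 850) = 4,710. DTI: 4,710 ÷ 10,000 = 47.1%, over the 45% base limit.
Reserves: 9,780 ÷ 850 = 11.5 months (meets 3-month minimum)
Employment 28 ≥ 6 months
DTI 47.1% is within the 45%–50% exception band; checking compensating factors.
Reserves 11.5 ≥ 9 months; credit score 783 ≥ 720.
Both override conditions satisfied; DTI exception granted.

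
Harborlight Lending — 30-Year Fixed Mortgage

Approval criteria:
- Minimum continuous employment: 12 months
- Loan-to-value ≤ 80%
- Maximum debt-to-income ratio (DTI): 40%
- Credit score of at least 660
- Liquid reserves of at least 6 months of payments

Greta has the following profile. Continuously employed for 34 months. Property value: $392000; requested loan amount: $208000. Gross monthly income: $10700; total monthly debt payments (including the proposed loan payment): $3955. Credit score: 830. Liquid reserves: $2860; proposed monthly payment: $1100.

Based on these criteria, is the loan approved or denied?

Denied

Employment 34 ≥ 12 months
Loan-to-value = 208,000/392,000 = 53.1% — pass (80% max)
DTI: 3,955 ÷ 10,700 = 37%, within the 40% cap
Credit score 830 ≥ 660 (meets)
Reserves: 2,860 ÷ 1,100 = 2.6 months (below 6-month minimum)
Fails on reserves.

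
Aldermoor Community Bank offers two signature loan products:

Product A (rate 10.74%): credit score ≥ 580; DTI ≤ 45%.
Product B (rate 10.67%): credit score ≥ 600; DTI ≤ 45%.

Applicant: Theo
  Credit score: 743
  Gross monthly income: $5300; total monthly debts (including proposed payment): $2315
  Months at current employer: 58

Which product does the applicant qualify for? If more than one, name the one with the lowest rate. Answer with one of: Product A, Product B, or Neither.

DTI = 2,315/5,300 = 43.7%.
Product A: score 743 ≥ 580; DTI 43.7% ≤ 45% → qualifies.
Product B: score 743 ≥ 600; DTI 43.7% ≤ 45% → qualifies.
Qualifying: Product A, Product B. Lowest rate is 10.67% → Product B.

Product B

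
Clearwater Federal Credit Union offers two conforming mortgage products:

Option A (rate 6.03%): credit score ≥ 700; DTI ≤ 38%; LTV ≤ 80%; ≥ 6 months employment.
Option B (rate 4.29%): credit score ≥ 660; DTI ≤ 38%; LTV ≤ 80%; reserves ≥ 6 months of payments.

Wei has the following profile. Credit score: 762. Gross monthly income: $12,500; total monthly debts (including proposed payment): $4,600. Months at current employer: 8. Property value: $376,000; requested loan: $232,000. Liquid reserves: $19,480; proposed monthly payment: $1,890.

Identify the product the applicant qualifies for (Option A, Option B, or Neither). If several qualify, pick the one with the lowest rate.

DTI = 4,600/12,500 = 36.8%.
LTV = 232,000/376,000 = 61.7%.
Reserves = 19,480/1,890 = 10.3 months.
Option A: score 762 ≥ 700; DTI 36.8% ≤ 38%; LTV 61.7% ≤ 80%; employment 8 ≥ 6 mo → qualifies.
Option B: score 762 ≥ 660; DTI 36.8% ≤ 38%; LTV 61.7% ≤ 80%; reserves 10.3 ≥ 6 mo → qualifies.
Qualifying: Option A, Option B. Lowest rate is 4.29% → Option B.

Option B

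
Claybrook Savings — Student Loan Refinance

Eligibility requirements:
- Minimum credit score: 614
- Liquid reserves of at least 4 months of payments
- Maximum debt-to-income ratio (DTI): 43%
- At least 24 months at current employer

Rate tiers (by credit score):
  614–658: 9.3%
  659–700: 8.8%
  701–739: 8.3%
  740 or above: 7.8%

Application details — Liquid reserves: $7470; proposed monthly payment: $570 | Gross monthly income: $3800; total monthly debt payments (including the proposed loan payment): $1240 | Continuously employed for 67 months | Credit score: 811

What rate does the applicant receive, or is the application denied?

Credit score 811 ≥ 614 (meets minimum)
Reserves: 7,470 ÷ 570 = 13.1 months (meets 4-month minimum)
Employment 67 ≥ 24 months
Debt-to-income = 1,240/3,800 = 32.6% — meets 43% limit
All requirements met. Score 811 falls in the 740 or above tier → 7.8%.

Approved at 7.8%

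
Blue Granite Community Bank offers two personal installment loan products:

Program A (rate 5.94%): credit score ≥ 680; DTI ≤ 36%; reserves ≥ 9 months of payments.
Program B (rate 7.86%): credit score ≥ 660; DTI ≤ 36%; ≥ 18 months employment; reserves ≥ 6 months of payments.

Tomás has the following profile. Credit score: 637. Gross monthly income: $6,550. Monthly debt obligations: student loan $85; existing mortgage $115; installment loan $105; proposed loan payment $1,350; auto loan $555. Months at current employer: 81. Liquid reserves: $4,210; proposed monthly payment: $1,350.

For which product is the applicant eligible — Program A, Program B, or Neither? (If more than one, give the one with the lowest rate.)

Total debts = (85 + 115 + 105 + 1,350 + 555) = 2,210; DTI = 2,210/6,550 = 33.7%.
Reserves = 4,210/1,350 = 3.1 months.
Program A: score 637 < 680; DTI 33.7% ≤ 36%; reserves 3.1 < 9 mo → does not qualify.
Program B: score 637 < 660; DTI 33.7% ≤ 36%; employment 81 ≥ 18 mo; reserves 3.1 < 6 mo → does not qualify.

Neither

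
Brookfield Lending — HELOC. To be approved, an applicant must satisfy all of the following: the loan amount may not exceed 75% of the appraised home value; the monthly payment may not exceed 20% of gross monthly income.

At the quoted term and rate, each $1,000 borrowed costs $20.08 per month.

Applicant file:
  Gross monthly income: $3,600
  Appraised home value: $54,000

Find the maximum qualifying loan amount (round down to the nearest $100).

Payment cap: 20% × $3,600 = $720/month.
At $20.08 per $1,000, that supports 720/20.08 × 1,000 ≈ $35,856 → $35,800.
LTV cap: 75% × $54,000 = $40,500 → $40,500.
Binding constraint: payment-to-income.

$35,800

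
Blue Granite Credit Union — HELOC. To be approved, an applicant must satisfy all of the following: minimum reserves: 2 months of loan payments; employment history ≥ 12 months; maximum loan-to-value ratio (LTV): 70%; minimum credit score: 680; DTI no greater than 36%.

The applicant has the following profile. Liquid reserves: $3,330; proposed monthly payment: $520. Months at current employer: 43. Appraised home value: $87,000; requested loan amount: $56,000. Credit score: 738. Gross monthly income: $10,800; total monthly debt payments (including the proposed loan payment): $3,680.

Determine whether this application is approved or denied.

Liquid reserves cover 3,330/520 = 6.4 months — ≥ 2 required
Employment 43 ≥ 12 months
Loan-to-value = 56,000/87,000 = 64.4% — pass (70% max)
Credit score 738 ≥ 680 (meets)
DTI = 3,680/10,800 = 34.1% ≤ 36%
All criteria satisfied.

Approved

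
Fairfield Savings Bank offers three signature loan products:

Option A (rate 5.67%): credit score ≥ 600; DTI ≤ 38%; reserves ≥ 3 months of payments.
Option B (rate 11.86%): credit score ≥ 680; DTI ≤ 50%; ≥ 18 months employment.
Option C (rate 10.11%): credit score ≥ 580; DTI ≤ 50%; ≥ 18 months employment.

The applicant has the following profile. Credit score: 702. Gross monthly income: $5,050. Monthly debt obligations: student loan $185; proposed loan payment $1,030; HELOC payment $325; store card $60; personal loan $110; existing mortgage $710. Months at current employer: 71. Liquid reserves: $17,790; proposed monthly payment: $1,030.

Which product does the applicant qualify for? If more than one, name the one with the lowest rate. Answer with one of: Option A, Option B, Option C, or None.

Total debts = (185 + 1,030 + 325 + 60 + 110 + 710) = 2,420; DTI = 2,420/5,050 = 47.9%.
Reserves = 17,790/1,030 = 17.3 months.
Option A: score 702 ≥ 600; DTI 47.9% > 38%; reserves 17.3 ≥ 3 mo → does not qualify.
Option B: score 702 ≥ 680; DTI 47.9% ≤ 50%; employment 71 ≥ 18 mo → qualifies.
Option C: score 702 ≥ 580; DTI 47.9% ≤ 50%; employment 71 ≥ 18 mo → qualifies.
Qualifying: Option B, Option C. Lowest rate is 10.11% → Option C.

Option C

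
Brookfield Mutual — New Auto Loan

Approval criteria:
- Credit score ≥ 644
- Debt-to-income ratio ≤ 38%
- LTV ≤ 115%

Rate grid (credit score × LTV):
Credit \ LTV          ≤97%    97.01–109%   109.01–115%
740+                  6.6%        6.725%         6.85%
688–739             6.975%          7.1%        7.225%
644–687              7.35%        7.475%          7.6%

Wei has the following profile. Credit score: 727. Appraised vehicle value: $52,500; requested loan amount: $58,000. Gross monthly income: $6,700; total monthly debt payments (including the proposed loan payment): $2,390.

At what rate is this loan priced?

7.225%

Credit score 727 ≥ 644; DTI = 2,390/6,700 = 35.7% ≤ 38%
LTV = 58,000/52,500 = 110.5% ≤ 115%
Score 727 is in the 688–739 band; LTV 110.5% is in the 109.01–115% band → 7.225%.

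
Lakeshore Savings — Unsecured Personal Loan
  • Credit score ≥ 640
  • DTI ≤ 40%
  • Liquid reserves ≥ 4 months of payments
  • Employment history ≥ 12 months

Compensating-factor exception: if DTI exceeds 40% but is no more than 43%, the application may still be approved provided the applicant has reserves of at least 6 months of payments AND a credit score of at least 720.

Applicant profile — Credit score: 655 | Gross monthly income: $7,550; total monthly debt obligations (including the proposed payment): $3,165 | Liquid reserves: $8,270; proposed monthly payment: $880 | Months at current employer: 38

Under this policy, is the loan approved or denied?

Credit score 655 ≥ 640 (meets base)
DTI = 3,165/7,550 = 41.9% > 40% — standard DTI limit exceeded.
Liquid reserves cover 8,270/880 = 9.4 months — ≥ 4 required
Employment 38 ≥ 12 months
DTI 41.9% is within the 40%–43% exception band; checking compensating factors.
Reserves 9.4 ≥ 6 months; credit score 655 < 720.
Compensating-factor requirement not fully met.

Denied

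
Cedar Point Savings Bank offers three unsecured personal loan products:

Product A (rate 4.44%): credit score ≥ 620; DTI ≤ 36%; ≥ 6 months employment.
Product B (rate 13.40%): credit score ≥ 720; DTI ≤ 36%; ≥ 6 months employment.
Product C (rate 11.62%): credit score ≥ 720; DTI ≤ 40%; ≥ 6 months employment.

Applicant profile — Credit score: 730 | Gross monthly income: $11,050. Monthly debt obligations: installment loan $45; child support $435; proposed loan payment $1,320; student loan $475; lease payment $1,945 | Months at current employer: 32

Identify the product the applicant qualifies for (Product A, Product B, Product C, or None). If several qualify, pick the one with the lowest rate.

Product C

Total debts = (45 + 435 + 1,320 + 475 + 1,945) = 4,220; DTI = 4,220/11,050 = 38.2%.
Product A: score 730 ≥ 620; DTI 38.2% > 36%; employment 32 ≥ 6 mo → does not qualify.
Product B: score 730 ≥ 720; DTI 38.2% > 36%; employment 32 ≥ 6 mo → does not qualify.
Product C: score 730 ≥ 720; DTI 38.2% ≤ 40%; employment 32 ≥ 6 mo → qualifies.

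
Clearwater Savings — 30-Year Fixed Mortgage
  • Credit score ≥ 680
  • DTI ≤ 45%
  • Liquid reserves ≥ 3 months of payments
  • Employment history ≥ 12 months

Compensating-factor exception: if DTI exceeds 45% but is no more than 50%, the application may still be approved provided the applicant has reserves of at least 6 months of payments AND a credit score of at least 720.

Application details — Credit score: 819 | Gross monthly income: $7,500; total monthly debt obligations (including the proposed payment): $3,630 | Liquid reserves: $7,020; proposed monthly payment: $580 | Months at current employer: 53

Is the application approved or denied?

Approved

Credit score 819 ≥ 680 (meets base)
DTI = 3,630/7,500 = 48.4% > 45% — standard DTI limit exceeded.
Reserves = 7,020/580 = 12.1 months ≥ 3
Employment 53 ≥ 12 months
DTI 48.4% is within the 45%–50% exception band; checking compensating factors.
Override check — reserves: 12.1 mo (ok); score: 819 (ok).
Both compensating conditions met → exception applies.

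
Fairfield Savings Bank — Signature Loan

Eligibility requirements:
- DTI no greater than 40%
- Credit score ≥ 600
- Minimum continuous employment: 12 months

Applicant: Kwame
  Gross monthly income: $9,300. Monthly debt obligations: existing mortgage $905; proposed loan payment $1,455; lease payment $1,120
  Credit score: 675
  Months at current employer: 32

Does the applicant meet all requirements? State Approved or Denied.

Total monthly debts = (905 + 1,455 + 1,120) = 3,480. DTI = 3,480/9,300 = 37.4% ≤ 40%
Credit score 675 ≥ 600 (meets)
Employment 32 ≥ 12 months
All criteria satisfied.

Approved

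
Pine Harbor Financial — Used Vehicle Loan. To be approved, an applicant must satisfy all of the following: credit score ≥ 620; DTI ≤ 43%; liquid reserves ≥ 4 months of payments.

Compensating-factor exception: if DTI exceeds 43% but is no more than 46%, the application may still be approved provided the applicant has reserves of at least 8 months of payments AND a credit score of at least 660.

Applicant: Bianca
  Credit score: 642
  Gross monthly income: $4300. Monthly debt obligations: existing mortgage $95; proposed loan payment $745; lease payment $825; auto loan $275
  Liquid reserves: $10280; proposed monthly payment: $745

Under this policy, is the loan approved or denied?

Credit score 642 ≥ 620 (meets base)
Total debts = (95 + 745 + 825 + 275) = 1,940. DTI = 1,940/4,300 = 45.1% > 43% — standard DTI limit exceeded.
Reserves = 10,280/745 = 13.8 months ≥ 4
DTI 45.1% is within the 43%–46% exception band; checking compensating factors.
Reserves 13.8 ≥ 8 months; credit score 642 < 660.
Override conditions not both satisfied; exception does not apply.

Denied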